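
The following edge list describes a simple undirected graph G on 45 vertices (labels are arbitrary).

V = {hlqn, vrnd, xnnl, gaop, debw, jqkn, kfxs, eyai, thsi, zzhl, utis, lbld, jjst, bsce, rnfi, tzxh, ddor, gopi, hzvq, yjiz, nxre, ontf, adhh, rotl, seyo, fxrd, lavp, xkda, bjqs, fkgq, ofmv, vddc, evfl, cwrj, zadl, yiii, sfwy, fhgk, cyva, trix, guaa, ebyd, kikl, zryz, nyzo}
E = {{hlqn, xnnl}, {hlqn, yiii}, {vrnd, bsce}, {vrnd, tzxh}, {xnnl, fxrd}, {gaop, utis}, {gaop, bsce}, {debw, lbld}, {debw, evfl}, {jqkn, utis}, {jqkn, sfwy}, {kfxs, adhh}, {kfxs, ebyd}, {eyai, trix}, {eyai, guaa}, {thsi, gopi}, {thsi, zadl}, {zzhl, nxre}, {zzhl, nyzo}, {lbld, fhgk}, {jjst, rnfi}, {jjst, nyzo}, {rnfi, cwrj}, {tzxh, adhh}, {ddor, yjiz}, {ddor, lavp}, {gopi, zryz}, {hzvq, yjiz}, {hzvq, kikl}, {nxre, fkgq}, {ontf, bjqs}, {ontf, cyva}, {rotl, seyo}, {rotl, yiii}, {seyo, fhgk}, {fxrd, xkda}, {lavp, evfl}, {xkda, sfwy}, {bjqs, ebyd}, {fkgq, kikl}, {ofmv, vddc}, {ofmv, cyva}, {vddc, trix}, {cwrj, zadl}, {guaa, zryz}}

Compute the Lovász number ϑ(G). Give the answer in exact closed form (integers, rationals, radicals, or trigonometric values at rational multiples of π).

45*cos(pi/45)/(cos(pi/45) + 1)

N(sfwy) = {jqkn, xkda}, |N(sfwy)| = 2.
deg(fhgk) = 2; N(fhgk) = {lbld, seyo}.
Vertex fxrd has 2 neighbors: xnnl, xkda.
N(ebyd) = {kfxs, bjqs}, |N(ebyd)| = 2.
G on 45 vertices is 2-regular; connected 2-regular on 45 ⇒ C_{45}.
A has 23 distinct eigenvalues ≈ [2.0, 1.981, 1.923, 1.827, 1.696, 1.532, 1.338, 1.118, 0.877, 0.618, 0.347, 0.07, -0.209, -0.484, -0.749, -1.0, -1.231, -1.439, -1.618, -1.766, -1.879, -1.956, -1.995].
−45·(-2*cos(pi/45)) / ((2)−(-2*cos(pi/45))) = 45*cos(pi/45)/(cos(pi/45) + 1) = ϑ(G).
≈ 22.472562 (to 6 d.p.).
Check 22 ≤ 45*cos(pi/45)/(cos(pi/45) + 1) ≤ 23: both strict.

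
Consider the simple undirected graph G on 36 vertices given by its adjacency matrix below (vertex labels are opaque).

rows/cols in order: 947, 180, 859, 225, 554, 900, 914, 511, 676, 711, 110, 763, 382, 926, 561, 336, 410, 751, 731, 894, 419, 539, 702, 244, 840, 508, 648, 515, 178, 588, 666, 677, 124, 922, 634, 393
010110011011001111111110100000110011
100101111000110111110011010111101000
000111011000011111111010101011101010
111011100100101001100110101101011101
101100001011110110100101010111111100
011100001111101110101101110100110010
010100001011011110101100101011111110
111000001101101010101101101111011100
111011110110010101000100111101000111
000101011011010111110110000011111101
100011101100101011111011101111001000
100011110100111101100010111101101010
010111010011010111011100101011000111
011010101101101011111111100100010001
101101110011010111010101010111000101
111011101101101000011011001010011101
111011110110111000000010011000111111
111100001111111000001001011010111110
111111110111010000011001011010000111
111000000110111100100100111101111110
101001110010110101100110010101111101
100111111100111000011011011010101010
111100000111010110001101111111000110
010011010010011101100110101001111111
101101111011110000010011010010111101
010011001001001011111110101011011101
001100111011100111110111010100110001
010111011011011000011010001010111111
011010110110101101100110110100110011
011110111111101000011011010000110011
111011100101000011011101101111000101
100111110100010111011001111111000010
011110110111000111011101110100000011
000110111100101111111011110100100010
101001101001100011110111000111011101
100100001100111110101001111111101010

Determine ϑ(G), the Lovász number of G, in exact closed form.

8

Vertex 711 has 21 neighbors: 225, 900, 511, 676, 110, 763, 926, 336, 410, 751, 731, 894, 539, 702, 178, 588, 666, 677, 124, 922, 393.
N(561) = {947, 859, 225, 900, 914, 511, 110, 763, 926, 336, 410, 751, 894, 539, 244, 508, 515, 178, 588, 922, 393}, |N(561)| = 21.
Vertex 178 has 21 neighbors: 180, 859, 554, 914, 511, 711, 110, 382, 561, 336, 751, 731, 539, 702, 840, 508, 515, 666, 677, 634, 393.
Vertex 666 has 21 neighbors: 947, 180, 859, 554, 900, 914, 711, 763, 410, 751, 894, 419, 539, 244, 840, 648, 515, 178, 588, 922, 393.
deg(v) = 21 for all v (|V|=36); Kneser K(9,2) on C(9,2)=36 vertices.
Distinct eigenvalues (to 4 d.p.): [21.0, 1.0, -6.0].
With N=36: ϑ(G) = 36·(-1*(-6))/(21−(-6)) = 8.
ϑ(G) ≈ 8.00000.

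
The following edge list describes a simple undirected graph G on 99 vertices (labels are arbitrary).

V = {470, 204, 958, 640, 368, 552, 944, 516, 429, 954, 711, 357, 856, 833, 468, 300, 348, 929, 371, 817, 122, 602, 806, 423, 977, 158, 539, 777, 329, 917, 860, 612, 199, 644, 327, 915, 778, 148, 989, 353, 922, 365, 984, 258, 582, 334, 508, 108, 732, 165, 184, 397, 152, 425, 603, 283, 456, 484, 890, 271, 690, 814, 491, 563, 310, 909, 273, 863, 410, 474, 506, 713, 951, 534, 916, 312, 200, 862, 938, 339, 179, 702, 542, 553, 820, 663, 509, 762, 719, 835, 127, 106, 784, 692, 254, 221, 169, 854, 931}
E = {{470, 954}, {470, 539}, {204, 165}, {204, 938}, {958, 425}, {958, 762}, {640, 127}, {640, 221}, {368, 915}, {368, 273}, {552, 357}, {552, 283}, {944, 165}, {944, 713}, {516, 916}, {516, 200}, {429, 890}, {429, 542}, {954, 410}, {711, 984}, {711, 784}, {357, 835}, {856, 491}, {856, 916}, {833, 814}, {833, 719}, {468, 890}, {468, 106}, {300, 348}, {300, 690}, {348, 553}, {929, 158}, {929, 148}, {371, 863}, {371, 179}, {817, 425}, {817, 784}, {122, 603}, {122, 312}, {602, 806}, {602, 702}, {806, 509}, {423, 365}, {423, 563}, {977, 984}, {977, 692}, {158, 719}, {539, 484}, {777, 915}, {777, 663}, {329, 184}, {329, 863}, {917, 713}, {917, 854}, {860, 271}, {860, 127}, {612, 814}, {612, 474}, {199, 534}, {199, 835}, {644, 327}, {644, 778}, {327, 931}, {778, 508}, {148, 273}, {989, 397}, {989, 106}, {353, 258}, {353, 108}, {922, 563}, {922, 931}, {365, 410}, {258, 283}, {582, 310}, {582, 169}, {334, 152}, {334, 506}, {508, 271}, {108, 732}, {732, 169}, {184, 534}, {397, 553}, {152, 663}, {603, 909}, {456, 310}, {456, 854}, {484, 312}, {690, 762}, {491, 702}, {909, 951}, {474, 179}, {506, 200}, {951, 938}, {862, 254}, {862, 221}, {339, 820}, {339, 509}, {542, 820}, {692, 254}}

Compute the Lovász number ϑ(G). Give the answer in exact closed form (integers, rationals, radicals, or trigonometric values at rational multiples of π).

N(860) = {271, 127}, |N(860)| = 2.
Vertex 690 has 2 neighbors: 300, 762.
N(915) = {368, 777}, |N(915)| = 2.
Vertex 108 has 2 neighbors: 353, 732.
99-vertex 2-regular graph: connected 2-regular on 99 ⇒ C_{99}.
A has 50 distinct eigenvalues ≈ [2.0, 1.996, 1.984, 1.964, 1.936, 1.9, 1.857, 1.806, 1.748, 1.683, 1.611, 1.532, 1.447, 1.357, 1.261, 1.16, 1.054, 0.945, 0.831, 0.714, 0.594, 0.472, 0.347, 0.222, 0.095, -0.032, -0.158, -0.285, -0.41, -0.533, -0.654, -0.773, -0.888, -1.0, -1.108, -1.211, -1.31, -1.403, -1.491, -1.572, -1.647, -1.716, -1.778, -1.832, -1.879, -1.919, -1.951, -1.975, -1.991, -1.999].
Lovász: ϑ = −99(-2*cos(pi/99))/(2+-(-1)*2*cos(pi/99)) = 99*cos(pi/99)/(cos(pi/99) + 1).
Numerically 49.48753629.
49 ≤ 99*cos(pi/99)/(cos(pi/99) + 1) ≤ 50: both strict.

99*cos(pi/99)/(cos(pi/99) + 1)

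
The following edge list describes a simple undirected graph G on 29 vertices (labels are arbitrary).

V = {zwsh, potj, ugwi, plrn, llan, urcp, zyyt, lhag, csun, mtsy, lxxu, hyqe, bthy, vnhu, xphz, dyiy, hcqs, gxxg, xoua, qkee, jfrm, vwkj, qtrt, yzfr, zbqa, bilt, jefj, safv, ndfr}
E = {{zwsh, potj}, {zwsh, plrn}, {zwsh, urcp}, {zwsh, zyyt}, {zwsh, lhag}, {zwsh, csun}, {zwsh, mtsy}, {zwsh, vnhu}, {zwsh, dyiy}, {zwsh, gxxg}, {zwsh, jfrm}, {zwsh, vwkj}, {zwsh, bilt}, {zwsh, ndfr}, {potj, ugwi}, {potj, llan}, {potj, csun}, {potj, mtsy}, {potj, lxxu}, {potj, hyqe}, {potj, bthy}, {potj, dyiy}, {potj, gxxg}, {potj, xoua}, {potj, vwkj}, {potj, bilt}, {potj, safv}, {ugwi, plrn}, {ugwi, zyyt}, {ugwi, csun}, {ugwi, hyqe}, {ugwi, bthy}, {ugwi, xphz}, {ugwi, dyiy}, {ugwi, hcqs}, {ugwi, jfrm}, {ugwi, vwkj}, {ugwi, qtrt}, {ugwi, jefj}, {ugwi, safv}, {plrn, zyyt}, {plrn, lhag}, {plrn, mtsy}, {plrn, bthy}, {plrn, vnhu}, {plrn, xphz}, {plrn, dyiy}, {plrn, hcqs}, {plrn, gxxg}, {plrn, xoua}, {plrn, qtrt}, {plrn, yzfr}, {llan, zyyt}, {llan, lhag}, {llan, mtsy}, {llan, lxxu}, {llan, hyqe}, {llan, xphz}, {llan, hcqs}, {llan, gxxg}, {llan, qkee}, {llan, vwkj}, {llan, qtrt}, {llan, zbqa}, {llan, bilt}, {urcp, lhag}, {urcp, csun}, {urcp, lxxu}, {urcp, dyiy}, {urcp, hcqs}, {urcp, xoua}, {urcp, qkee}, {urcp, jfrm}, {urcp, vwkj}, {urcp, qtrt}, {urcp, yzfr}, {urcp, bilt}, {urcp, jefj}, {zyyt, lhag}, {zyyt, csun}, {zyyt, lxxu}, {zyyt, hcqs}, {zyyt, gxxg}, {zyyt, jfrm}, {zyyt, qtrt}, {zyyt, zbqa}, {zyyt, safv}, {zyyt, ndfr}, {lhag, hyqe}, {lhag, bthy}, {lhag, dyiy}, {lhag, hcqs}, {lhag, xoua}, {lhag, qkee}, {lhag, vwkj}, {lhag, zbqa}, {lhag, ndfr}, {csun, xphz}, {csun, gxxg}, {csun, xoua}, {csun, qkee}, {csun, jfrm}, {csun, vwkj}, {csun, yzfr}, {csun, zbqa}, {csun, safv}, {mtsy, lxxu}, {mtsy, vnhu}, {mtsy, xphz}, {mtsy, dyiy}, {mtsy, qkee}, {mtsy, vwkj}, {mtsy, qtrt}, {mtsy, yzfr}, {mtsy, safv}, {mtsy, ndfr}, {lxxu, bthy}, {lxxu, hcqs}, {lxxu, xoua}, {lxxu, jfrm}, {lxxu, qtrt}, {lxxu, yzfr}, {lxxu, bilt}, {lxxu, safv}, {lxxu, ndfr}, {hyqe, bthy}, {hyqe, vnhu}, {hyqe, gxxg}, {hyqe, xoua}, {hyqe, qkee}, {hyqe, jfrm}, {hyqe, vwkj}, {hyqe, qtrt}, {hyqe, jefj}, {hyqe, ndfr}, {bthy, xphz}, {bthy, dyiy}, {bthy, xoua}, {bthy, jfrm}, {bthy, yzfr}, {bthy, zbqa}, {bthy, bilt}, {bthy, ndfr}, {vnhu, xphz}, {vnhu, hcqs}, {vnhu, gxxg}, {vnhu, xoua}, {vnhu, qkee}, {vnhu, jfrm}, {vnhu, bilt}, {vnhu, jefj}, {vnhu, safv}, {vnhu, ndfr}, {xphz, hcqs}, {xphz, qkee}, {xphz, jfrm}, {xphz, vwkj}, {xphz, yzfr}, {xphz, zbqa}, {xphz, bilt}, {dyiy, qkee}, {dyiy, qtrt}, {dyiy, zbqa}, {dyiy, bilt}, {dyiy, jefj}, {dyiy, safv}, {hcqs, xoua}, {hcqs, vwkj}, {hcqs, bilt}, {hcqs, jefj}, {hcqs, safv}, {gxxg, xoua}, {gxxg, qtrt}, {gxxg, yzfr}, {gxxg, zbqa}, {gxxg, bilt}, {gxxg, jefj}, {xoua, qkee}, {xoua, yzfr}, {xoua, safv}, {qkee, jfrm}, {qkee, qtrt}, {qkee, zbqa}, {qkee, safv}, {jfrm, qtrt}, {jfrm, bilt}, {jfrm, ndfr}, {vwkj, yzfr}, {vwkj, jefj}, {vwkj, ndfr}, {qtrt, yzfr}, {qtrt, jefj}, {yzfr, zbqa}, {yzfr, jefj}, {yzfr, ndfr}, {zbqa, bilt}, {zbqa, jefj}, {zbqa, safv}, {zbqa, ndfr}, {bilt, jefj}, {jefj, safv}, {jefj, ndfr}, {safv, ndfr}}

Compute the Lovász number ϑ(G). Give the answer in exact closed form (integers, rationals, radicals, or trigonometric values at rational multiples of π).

sqrt(29)

deg(qkee) = 14; N(qkee) = {llan, urcp, lhag, csun, mtsy, hyqe, vnhu, xphz, dyiy, xoua, jfrm, qtrt, zbqa, safv}.
N(llan) = {potj, zyyt, lhag, mtsy, lxxu, hyqe, xphz, hcqs, gxxg, qkee, vwkj, qtrt, zbqa, bilt}, |N(llan)| = 14.
Vertex ugwi has 14 neighbors: potj, plrn, zyyt, csun, hyqe, bthy, xphz, dyiy, hcqs, jfrm, vwkj, qtrt, jefj, safv.
deg(hcqs) = 14; N(hcqs) = {ugwi, plrn, llan, urcp, zyyt, lhag, lxxu, vnhu, xphz, xoua, vwkj, bilt, jefj, safv}.
deg(v) = 14 for all v (|V|=29); SR(29,14,6,7) — a Paley graph.
spec(A) ≈ [14.0, 2.19258, -3.19258] (distinct, 5 d.p.).
With N=29: ϑ(G) = 29·(-(-sqrt(29)/2 - 1/2))/(14−(-sqrt(29)/2 - 1/2)) = sqrt(29).
Numerically 5.38516481.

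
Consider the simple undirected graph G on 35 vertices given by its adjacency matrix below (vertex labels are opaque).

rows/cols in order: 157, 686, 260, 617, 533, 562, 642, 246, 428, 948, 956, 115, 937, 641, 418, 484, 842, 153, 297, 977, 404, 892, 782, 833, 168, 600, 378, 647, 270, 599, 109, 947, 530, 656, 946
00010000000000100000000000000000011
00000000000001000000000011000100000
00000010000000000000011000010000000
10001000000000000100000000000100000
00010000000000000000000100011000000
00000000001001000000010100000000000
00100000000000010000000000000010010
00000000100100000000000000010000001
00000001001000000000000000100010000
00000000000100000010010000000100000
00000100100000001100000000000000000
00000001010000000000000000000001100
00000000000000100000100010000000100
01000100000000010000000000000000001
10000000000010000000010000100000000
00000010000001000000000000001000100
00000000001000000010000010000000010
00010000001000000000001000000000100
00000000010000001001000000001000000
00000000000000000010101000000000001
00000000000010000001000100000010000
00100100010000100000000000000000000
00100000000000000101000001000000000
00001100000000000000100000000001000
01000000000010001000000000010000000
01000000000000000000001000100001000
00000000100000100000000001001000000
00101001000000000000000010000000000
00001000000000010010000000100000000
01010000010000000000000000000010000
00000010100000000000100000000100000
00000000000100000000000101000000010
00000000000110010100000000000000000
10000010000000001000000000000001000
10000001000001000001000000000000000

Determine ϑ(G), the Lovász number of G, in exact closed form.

N(956) = {562, 428, 842, 153}, |N(956)| = 4.
deg(418) = 4; N(418) = {157, 937, 892, 378}.
deg(562) = 4; N(562) = {956, 641, 892, 833}.
N(937) = {418, 404, 168, 530}, |N(937)| = 4.
deg(v) = 4 for all v (|V|=35); this is K(7,3), the Kneser graph.
spec(A) ≈ [4.0, 2.0, -1.0, -3.0] (distinct, 3 d.p.).
Lovász (edge-transitive): ϑ = −35·(-3)/((4)−(-3)) = 15.
= 15.0000000… (decimal).

15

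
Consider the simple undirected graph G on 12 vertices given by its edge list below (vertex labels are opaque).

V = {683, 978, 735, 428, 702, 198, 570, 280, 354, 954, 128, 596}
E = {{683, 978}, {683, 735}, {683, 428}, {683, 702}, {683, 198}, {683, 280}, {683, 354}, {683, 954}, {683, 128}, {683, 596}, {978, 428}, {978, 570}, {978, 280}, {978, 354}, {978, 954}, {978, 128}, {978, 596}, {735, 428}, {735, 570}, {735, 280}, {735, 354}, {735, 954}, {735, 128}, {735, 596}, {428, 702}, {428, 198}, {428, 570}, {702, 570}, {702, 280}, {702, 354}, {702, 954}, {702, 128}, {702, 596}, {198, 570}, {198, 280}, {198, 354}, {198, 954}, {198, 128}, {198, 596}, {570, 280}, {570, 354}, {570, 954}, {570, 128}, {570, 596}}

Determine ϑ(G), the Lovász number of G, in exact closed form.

N(354) = {683, 978, 735, 702, 198, 570}, |N(354)| = 6.
N(198) = {683, 428, 570, 280, 354, 954, 128, 596}, |N(198)| = 8.
Vertex 735 has 8 neighbors: 683, 428, 570, 280, 354, 954, 128, 596.
N(978) = {683, 428, 570, 280, 354, 954, 128, 596}, |N(978)| = 8.
G = K_{6,4,2}: α = 6 = χ(Ḡ), so ϑ = 6.
= 6.000000… (decimal).
Lovász sandwich 6 ≤ 6 ≤ 6: collapsed.

6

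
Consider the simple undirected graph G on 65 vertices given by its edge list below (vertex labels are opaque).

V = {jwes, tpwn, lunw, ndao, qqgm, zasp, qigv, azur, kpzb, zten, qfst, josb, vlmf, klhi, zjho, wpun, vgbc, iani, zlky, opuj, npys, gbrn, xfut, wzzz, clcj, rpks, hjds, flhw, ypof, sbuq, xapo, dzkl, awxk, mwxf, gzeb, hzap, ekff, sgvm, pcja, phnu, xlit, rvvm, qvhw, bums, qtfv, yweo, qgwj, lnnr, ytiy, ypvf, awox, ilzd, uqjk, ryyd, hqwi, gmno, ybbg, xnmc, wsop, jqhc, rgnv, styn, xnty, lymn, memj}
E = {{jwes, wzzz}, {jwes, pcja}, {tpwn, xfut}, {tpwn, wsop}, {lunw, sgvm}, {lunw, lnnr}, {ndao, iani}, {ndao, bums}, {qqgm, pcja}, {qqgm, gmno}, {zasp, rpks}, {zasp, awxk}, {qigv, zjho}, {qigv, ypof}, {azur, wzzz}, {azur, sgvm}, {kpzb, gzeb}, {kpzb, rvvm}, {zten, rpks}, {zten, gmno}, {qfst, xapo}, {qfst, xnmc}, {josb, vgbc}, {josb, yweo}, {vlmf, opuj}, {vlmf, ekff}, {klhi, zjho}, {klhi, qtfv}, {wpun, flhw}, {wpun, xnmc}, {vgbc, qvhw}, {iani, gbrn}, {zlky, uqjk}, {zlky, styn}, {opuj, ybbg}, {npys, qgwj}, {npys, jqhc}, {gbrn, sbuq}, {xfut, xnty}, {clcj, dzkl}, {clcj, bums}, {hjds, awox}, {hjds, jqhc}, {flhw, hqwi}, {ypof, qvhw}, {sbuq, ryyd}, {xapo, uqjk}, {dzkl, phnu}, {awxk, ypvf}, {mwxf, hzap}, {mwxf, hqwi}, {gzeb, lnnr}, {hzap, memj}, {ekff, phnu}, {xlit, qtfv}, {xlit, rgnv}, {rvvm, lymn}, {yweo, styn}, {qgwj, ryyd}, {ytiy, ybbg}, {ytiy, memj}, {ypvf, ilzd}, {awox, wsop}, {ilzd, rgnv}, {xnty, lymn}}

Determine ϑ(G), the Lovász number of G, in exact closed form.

deg(uqjk) = 2; N(uqjk) = {zlky, xapo}.
deg(lymn) = 2; N(lymn) = {rvvm, xnty}.
Vertex gbrn has 2 neighbors: iani, sbuq.
deg(zjho) = 2; N(zjho) = {qigv, klhi}.
G on 65 vertices is 2-regular; a single 65-cycle (edge-transitive).
A has 33 distinct eigenvalues ≈ [2.0, 1.99066, 1.96274, 1.91649, 1.85235, 1.77091, 1.67294, 1.55935, 1.4312, 1.28968, 1.13613, 0.97197, 0.79873, 0.61803, 0.43157, 0.24107, 0.04833, -0.14487, -0.33671, -0.52541, -0.70921, -0.88638, -1.05528, -1.21433, -1.36203, -1.49702, -1.61803, -1.72394, -1.81375, -1.88662, -1.94188, -1.97901, -1.99766].
Lovász: ϑ = −65(-2*cos(pi/65))/(2+-(-1)*2*cos(pi/65)) = 65*cos(pi/65)/(cos(pi/65) + 1).
= 32.4810126… (decimal).
α=32, χ(Ḡ)=33; ϑ=65*cos(pi/65)/(cos(pi/65) + 1) lies between (both strict).

65*cos(pi/65)/(cos(pi/65) + 1)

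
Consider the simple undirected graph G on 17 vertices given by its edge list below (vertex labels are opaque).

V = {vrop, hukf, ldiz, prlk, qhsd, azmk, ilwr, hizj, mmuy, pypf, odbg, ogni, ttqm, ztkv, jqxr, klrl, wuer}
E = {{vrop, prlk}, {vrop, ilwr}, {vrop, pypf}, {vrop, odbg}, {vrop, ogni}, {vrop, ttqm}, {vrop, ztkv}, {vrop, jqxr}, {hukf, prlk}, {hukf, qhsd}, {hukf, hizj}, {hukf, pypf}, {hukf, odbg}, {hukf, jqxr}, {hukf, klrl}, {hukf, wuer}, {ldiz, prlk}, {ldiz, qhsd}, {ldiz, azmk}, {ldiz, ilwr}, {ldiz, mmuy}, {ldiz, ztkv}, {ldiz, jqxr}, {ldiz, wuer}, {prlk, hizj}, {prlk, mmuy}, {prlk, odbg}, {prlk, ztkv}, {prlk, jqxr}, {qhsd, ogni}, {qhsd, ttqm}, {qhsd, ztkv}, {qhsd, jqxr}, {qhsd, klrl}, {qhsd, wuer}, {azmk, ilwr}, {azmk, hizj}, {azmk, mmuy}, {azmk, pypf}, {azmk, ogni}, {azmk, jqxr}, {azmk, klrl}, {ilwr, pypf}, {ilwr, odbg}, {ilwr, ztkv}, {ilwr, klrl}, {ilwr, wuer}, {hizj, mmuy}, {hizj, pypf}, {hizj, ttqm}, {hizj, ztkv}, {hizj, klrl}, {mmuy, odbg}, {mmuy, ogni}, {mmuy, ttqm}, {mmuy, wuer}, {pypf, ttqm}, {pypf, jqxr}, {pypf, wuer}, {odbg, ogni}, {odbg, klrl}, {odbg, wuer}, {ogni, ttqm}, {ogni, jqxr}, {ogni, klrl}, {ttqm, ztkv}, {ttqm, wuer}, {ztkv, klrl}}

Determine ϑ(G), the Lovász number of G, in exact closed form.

sqrt(17)

N(ldiz) = {prlk, qhsd, azmk, ilwr, mmuy, ztkv, jqxr, wuer}, |N(ldiz)| = 8.
Vertex prlk has 8 neighbors: vrop, hukf, ldiz, hizj, mmuy, odbg, ztkv, jqxr.
deg(ztkv) = 8; N(ztkv) = {vrop, ldiz, prlk, qhsd, ilwr, hizj, ttqm, klrl}.
N(pypf) = {vrop, hukf, azmk, ilwr, hizj, ttqm, jqxr, wuer}, |N(pypf)| = 8.
8-regular, N=17; SR(17,8,3,4) — a Paley graph.
spec(A) ≈ [8.0, 1.56155, -2.56155] (distinct, 5 d.p.).
With N=17: ϑ(G) = 17·(-(-sqrt(17)/2 - 1/2))/(8−(-sqrt(17)/2 - 1/2)) = sqrt(17).
ϑ(G) ≈ 4.12311.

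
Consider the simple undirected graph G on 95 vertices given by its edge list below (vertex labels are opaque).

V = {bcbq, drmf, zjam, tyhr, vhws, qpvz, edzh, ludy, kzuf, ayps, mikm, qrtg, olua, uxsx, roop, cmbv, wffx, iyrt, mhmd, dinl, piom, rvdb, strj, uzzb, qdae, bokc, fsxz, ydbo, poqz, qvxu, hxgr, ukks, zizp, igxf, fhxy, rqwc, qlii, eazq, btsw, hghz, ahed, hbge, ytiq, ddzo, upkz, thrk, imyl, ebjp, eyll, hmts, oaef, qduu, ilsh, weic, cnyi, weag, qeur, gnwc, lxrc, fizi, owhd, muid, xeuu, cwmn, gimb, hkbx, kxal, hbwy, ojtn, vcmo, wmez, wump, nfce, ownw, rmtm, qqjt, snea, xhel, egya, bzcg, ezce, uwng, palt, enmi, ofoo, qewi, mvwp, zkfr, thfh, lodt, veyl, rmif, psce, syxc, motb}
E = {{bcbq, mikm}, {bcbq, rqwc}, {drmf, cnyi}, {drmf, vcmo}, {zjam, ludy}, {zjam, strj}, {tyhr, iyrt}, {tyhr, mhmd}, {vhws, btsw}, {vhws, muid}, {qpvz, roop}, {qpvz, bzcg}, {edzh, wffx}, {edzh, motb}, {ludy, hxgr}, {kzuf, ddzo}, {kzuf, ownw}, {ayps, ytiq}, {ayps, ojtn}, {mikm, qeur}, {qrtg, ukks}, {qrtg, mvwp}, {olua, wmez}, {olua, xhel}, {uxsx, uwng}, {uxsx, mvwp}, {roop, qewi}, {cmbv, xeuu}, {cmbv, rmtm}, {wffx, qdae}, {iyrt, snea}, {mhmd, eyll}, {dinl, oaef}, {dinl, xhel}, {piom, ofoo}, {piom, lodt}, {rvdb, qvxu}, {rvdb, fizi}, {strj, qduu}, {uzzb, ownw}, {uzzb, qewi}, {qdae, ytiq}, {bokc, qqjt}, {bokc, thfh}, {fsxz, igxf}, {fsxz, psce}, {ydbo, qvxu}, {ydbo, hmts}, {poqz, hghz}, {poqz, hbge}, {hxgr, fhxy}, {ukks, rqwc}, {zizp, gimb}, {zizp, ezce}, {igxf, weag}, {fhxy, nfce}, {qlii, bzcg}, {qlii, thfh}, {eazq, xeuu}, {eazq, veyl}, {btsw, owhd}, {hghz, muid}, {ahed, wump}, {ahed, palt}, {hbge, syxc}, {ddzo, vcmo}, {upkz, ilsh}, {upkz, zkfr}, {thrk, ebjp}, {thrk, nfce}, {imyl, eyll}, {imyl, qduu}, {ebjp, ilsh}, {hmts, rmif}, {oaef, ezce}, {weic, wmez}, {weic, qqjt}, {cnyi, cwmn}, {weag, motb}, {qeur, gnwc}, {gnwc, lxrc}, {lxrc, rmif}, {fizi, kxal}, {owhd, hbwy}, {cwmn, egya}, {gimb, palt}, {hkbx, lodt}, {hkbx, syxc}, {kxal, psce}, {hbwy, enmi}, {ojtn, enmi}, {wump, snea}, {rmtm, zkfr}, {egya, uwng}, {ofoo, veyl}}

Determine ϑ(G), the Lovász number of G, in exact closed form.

95*cos(pi/95)/(cos(pi/95) + 1)

Vertex igxf has 2 neighbors: fsxz, weag.
deg(cnyi) = 2; N(cnyi) = {drmf, cwmn}.
deg(strj) = 2; N(strj) = {zjam, qduu}.
N(hkbx) = {lodt, syxc}, |N(hkbx)| = 2.
G on 95 vertices is 2-regular; a single 95-cycle (edge-transitive).
The 48 distinct eigenvalues: [2.0, 1.9956, 1.9825, 1.9608, 1.9304, 1.8916, 1.8446, 1.7895, 1.7265, 1.656, 1.5783, 1.4936, 1.4025, 1.3052, 1.2022, 1.0939, 0.9808, 0.8635, 0.7424, 0.618, 0.491, 0.3618, 0.231, 0.0992, -0.0331, -0.1652, -0.2965, -0.4266, -0.5548, -0.6806, -0.8034, -0.9227, -1.0379, -1.1487, -1.2544, -1.3546, -1.4489, -1.5368, -1.618, -1.6922, -1.7589, -1.818, -1.8691, -1.9121, -1.9467, -1.9727, -1.9902, -1.9989].
−95·(-2*cos(pi/95)) / ((2)−(-2*cos(pi/95))) = 95*cos(pi/95)/(cos(pi/95) + 1) = ϑ(G).
ϑ(G) ≈ 47.4870113.
Lovász sandwich 47 ≤ 95*cos(pi/95)/(cos(pi/95) + 1) ≤ 48: both strict.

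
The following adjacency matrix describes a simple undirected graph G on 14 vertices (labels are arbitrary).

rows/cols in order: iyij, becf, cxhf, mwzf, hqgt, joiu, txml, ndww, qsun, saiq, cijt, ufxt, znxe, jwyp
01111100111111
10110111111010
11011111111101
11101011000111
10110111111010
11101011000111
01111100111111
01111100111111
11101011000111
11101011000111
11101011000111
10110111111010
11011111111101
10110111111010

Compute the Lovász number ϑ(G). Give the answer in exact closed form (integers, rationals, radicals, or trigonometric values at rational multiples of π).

5

Vertex txml has 11 neighbors: becf, cxhf, mwzf, hqgt, joiu, qsun, saiq, cijt, ufxt, znxe, jwyp.
Vertex jwyp has 10 neighbors: iyij, cxhf, mwzf, joiu, txml, ndww, qsun, saiq, cijt, znxe.
deg(ufxt) = 10; N(ufxt) = {iyij, cxhf, mwzf, joiu, txml, ndww, qsun, saiq, cijt, znxe}.
N(cxhf) = {iyij, becf, mwzf, hqgt, joiu, txml, ndww, qsun, saiq, cijt, ufxt, jwyp}, |N(cxhf)| = 12.
Complete 4-partite, parts [5, 4, 3, 2]: perfect, ϑ = α = 5.
= 5.0000000… (decimal).
α=5, χ(Ḡ)=5; ϑ=5 lies between (collapsed).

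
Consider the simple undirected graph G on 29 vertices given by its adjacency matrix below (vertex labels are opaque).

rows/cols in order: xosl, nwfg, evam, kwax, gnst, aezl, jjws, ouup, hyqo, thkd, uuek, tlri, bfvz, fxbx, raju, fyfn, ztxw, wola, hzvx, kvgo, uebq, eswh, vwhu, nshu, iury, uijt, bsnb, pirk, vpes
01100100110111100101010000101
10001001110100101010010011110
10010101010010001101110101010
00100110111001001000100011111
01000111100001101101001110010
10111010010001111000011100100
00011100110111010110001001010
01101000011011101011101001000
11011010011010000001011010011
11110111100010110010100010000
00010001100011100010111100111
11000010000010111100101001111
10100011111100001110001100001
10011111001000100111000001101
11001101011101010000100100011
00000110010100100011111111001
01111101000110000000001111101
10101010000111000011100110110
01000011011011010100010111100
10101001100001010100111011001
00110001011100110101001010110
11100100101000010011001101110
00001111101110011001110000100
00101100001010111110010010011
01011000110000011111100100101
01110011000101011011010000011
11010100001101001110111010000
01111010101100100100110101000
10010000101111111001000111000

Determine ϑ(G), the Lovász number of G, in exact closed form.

sqrt(29)

deg(bsnb) = 14; N(bsnb) = {xosl, nwfg, kwax, aezl, uuek, tlri, fxbx, ztxw, wola, hzvx, uebq, eswh, vwhu, iury}.
Vertex fyfn has 14 neighbors: aezl, jjws, thkd, tlri, raju, hzvx, kvgo, uebq, eswh, vwhu, nshu, iury, uijt, vpes.
Vertex uijt has 14 neighbors: nwfg, evam, kwax, jjws, ouup, tlri, fxbx, fyfn, ztxw, hzvx, kvgo, eswh, pirk, vpes.
N(raju) = {xosl, nwfg, gnst, aezl, ouup, thkd, uuek, tlri, fxbx, fyfn, uebq, nshu, pirk, vpes}, |N(raju)| = 14.
Every vertex has degree 14 (N=29); Paley(29): SR with (k,λ,μ)=(14,6,7).
spec(A) ≈ [14.0, 2.192582, -3.192582] (distinct, 6 d.p.).
Lovász: ϑ = −29(-sqrt(29)/2 - 1/2)/(14+-(-sqrt(29)/2 - 1/2)) = sqrt(29).
≈ 5.38516481 (to 8 d.p.).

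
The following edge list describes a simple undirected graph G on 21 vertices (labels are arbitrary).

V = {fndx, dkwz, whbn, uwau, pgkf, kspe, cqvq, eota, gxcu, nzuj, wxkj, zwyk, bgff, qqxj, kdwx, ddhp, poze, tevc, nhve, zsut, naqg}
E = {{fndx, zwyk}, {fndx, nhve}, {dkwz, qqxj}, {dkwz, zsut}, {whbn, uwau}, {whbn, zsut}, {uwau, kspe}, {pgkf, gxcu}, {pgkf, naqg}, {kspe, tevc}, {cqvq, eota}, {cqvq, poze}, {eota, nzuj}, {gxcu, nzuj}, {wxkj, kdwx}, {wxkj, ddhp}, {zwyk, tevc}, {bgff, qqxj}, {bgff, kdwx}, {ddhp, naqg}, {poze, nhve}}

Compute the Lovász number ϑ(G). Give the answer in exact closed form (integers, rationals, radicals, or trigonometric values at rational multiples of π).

21*cos(pi/21)/(cos(pi/21) + 1)

N(naqg) = {pgkf, ddhp}, |N(naqg)| = 2.
Vertex tevc has 2 neighbors: kspe, zwyk.
Vertex zsut has 2 neighbors: dkwz, whbn.
N(zwyk) = {fndx, tevc}, |N(zwyk)| = 2.
Regular of degree 2 on 21 vertices: this is C_{21}, the 21-cycle.
spec(A) ≈ [2.0, 1.911146, 1.652478, 1.24698, 0.730682, 0.14946, -0.445042, -1.0, -1.466104, -1.801938, -1.977662] (distinct, 6 d.p.).
Lovász: ϑ = −21(-2*cos(pi/21))/(2+-(-1)*2*cos(pi/21)) = 21*cos(pi/21)/(cos(pi/21) + 1).
= 10.44103253… (decimal).
Lovász sandwich 10 ≤ 21*cos(pi/21)/(cos(pi/21) + 1) ≤ 11: both strict.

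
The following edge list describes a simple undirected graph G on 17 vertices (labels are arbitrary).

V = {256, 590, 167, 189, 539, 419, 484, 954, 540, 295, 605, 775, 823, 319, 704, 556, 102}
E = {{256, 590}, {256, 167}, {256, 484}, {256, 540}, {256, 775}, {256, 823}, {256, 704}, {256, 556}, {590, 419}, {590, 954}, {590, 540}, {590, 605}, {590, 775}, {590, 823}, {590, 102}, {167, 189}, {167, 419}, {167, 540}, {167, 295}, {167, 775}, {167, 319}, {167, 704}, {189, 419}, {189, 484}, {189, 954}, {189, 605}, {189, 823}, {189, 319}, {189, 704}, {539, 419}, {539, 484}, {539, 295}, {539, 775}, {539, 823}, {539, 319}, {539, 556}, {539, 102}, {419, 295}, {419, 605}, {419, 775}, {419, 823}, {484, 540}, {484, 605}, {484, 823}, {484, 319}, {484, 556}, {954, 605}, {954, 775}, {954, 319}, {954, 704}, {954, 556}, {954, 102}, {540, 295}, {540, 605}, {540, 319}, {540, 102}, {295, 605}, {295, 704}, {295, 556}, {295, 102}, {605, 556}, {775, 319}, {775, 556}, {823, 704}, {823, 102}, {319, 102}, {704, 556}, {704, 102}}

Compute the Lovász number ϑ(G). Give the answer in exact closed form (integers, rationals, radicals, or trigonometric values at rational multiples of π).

Vertex 319 has 8 neighbors: 167, 189, 539, 484, 954, 540, 775, 102.
deg(189) = 8; N(189) = {167, 419, 484, 954, 605, 823, 319, 704}.
deg(590) = 8; N(590) = {256, 419, 954, 540, 605, 775, 823, 102}.
deg(256) = 8; N(256) = {590, 167, 484, 540, 775, 823, 704, 556}.
Every vertex has degree 8 (N=17); strongly regular (17,8,3,4).
A has 3 distinct eigenvalues ≈ [8.0, 1.56155, -2.56155].
λ_max=8, λ_min=-sqrt(17)/2 - 1/2; ϑ = −17·λ_min/(λ_max−λ_min) = sqrt(17).
ϑ(G) ≈ 4.1231.

sqrt(17)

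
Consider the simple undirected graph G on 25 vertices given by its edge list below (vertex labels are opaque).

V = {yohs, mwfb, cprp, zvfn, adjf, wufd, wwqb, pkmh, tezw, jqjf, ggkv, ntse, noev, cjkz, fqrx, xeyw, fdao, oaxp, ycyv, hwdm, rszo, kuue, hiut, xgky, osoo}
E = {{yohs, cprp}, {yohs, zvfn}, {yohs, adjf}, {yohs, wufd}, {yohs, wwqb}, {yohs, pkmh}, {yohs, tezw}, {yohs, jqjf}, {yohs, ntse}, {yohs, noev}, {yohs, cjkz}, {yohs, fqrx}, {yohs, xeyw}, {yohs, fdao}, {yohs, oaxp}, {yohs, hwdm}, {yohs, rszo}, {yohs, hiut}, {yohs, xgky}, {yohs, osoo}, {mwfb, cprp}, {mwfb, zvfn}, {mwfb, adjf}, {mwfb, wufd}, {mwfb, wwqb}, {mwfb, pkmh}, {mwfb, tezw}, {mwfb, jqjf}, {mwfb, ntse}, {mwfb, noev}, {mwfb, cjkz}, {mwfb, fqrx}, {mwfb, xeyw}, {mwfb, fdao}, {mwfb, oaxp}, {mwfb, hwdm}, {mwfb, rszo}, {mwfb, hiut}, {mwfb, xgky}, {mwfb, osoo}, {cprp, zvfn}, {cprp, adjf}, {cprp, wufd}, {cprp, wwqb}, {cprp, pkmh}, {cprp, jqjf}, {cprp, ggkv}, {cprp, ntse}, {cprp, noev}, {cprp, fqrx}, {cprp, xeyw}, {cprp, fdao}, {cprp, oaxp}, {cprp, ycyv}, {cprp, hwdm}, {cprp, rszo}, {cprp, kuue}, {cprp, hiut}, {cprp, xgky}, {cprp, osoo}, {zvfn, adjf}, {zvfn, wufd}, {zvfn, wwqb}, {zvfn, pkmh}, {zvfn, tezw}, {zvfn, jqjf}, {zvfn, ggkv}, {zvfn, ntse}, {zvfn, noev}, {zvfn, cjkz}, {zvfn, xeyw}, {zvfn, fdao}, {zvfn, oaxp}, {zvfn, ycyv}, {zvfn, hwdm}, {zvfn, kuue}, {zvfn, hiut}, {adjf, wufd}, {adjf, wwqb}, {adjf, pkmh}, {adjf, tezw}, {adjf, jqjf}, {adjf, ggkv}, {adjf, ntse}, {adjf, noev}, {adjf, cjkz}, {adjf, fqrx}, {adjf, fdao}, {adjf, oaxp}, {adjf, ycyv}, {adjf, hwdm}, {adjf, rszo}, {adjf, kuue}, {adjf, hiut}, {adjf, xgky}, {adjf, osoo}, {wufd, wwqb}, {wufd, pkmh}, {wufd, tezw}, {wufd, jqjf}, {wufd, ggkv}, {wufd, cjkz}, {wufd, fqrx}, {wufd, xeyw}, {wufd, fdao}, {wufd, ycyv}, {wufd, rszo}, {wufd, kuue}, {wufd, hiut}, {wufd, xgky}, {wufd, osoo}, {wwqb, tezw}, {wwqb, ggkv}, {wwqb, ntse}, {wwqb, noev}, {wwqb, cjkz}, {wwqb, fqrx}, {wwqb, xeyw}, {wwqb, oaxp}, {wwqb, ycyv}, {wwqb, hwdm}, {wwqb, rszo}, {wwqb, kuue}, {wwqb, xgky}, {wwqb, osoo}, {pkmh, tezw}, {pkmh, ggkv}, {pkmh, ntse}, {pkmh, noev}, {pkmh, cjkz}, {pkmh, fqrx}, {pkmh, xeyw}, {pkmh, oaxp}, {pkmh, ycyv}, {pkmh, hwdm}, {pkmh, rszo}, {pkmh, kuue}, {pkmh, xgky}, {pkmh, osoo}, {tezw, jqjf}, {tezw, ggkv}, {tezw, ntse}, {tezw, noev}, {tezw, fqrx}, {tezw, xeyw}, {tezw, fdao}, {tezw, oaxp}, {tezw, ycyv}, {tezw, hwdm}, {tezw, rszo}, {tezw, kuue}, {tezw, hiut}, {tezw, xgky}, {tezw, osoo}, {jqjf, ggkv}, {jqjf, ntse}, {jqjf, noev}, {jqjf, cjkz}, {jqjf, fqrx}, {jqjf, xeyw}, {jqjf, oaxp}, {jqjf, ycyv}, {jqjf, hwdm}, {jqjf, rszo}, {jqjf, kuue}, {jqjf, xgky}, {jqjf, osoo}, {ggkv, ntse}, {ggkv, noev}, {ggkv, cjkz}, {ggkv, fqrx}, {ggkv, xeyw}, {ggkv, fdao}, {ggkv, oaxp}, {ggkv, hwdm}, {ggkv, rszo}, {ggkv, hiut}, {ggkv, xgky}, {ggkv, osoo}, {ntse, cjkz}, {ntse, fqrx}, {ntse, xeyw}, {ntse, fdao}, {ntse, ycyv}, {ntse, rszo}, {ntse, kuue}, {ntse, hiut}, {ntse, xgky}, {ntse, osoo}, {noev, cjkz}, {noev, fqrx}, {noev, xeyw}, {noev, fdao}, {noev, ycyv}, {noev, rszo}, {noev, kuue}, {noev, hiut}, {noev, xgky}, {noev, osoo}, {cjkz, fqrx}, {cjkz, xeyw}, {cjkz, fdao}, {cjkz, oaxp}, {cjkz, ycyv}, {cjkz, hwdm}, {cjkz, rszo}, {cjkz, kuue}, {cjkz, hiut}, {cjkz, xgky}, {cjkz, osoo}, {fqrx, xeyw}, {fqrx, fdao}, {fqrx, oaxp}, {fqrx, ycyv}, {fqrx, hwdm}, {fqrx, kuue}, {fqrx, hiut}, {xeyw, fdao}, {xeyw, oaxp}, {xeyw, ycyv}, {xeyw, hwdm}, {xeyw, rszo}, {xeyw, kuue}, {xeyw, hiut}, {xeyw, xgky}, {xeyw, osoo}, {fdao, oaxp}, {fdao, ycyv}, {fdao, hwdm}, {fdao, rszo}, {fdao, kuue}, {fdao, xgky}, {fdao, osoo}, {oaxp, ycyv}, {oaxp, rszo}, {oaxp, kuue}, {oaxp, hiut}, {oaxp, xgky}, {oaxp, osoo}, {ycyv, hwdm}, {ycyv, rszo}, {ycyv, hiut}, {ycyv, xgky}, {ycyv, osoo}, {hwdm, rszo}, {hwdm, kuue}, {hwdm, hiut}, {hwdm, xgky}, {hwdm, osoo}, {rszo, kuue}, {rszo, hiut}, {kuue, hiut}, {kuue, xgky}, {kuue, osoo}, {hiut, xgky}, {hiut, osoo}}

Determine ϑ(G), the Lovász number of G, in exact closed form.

deg(xgky) = 20; N(xgky) = {yohs, mwfb, cprp, adjf, wufd, wwqb, pkmh, tezw, jqjf, ggkv, ntse, noev, cjkz, xeyw, fdao, oaxp, ycyv, hwdm, kuue, hiut}.
Vertex noev has 20 neighbors: yohs, mwfb, cprp, zvfn, adjf, wwqb, pkmh, tezw, jqjf, ggkv, cjkz, fqrx, xeyw, fdao, ycyv, rszo, kuue, hiut, xgky, osoo.
N(wwqb) = {yohs, mwfb, cprp, zvfn, adjf, wufd, tezw, ggkv, ntse, noev, cjkz, fqrx, xeyw, oaxp, ycyv, hwdm, rszo, kuue, xgky, osoo}, |N(wwqb)| = 20.
deg(cjkz) = 22; N(cjkz) = {yohs, mwfb, zvfn, adjf, wufd, wwqb, pkmh, jqjf, ggkv, ntse, noev, fqrx, xeyw, fdao, oaxp, ycyv, hwdm, rszo, kuue, hiut, xgky, osoo}.
6 parts of sizes [5, 5, 5, 5, 3, 2]; α(G) = 5 = ϑ (perfect).
≈ 5.0000000 (to 7 d.p.).
Lovász sandwich 5 ≤ 5 ≤ 5: collapsed.

5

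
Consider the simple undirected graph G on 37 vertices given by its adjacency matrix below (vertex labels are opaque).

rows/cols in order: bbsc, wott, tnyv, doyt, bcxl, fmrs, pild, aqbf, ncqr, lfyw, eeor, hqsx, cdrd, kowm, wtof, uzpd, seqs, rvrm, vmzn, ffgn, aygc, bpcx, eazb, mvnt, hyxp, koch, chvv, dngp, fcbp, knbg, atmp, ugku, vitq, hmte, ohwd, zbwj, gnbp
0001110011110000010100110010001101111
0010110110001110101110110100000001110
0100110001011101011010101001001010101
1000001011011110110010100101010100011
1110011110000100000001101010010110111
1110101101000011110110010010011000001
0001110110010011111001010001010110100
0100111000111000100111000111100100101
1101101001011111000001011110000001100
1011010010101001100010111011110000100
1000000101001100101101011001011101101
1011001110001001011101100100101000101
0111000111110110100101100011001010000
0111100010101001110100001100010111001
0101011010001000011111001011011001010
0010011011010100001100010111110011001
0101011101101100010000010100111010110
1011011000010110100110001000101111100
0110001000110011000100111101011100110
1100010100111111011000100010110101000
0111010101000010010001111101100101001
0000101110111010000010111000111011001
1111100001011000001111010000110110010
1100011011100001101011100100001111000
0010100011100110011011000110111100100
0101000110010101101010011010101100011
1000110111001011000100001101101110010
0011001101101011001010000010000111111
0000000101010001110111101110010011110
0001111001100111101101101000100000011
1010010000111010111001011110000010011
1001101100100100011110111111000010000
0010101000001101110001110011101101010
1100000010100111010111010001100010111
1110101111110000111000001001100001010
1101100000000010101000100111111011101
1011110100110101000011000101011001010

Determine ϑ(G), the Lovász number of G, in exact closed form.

Vertex uzpd has 18 neighbors: tnyv, fmrs, pild, ncqr, lfyw, hqsx, kowm, vmzn, ffgn, mvnt, koch, chvv, dngp, fcbp, knbg, vitq, hmte, gnbp.
N(hmte) = {bbsc, wott, ncqr, eeor, kowm, wtof, uzpd, rvrm, ffgn, aygc, bpcx, mvnt, dngp, fcbp, vitq, ohwd, zbwj, gnbp}, |N(hmte)| = 18.
N(eeor) = {bbsc, aqbf, lfyw, cdrd, kowm, seqs, vmzn, ffgn, bpcx, mvnt, hyxp, dngp, knbg, atmp, ugku, hmte, ohwd, gnbp}, |N(eeor)| = 18.
N(dngp) = {tnyv, doyt, pild, aqbf, lfyw, eeor, cdrd, wtof, uzpd, vmzn, aygc, chvv, ugku, vitq, hmte, ohwd, zbwj, gnbp}, |N(dngp)| = 18.
37-vertex 18-regular graph: strongly regular (37,18,8,9).
The 3 distinct eigenvalues: [18.0, 2.54138, -3.54138].
Lovász (edge-transitive): ϑ = −37·(-sqrt(37)/2 - 1/2)/((18)−(-sqrt(37)/2 - 1/2)) = sqrt(37).
≈ 6.0827625 (to 7 d.p.).

sqrt(37)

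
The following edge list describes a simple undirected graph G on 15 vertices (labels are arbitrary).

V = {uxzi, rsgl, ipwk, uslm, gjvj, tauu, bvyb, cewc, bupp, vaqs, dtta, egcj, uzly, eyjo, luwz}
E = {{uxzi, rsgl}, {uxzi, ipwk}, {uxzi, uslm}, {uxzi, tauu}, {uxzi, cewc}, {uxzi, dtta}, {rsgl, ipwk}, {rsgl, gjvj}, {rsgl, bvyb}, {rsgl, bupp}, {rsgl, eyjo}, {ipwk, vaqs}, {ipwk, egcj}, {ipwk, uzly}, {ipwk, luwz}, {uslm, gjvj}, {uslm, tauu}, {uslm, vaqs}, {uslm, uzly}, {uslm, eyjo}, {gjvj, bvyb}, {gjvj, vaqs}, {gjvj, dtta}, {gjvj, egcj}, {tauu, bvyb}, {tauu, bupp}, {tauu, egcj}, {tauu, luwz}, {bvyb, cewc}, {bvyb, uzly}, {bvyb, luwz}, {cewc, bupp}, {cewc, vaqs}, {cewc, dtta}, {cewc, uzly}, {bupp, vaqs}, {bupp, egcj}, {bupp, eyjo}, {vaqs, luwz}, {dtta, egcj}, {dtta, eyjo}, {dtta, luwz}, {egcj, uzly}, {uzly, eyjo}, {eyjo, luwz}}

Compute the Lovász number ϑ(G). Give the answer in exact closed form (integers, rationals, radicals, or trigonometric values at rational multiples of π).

Vertex luwz has 6 neighbors: ipwk, tauu, bvyb, vaqs, dtta, eyjo.
deg(gjvj) = 6; N(gjvj) = {rsgl, uslm, bvyb, vaqs, dtta, egcj}.
Vertex rsgl has 6 neighbors: uxzi, ipwk, gjvj, bvyb, bupp, eyjo.
N(ipwk) = {uxzi, rsgl, vaqs, egcj, uzly, luwz}, |N(ipwk)| = 6.
Every vertex has degree 6 (N=15); Kneser K(6,2) on C(6,2)=15 vertices.
The 3 distinct eigenvalues: [6.0, 1.0, -3.0].
λ_max=6, λ_min=-3; ϑ = −15·λ_min/(λ_max−λ_min) = 5.
ϑ(G) ≈ 5.00000000.

5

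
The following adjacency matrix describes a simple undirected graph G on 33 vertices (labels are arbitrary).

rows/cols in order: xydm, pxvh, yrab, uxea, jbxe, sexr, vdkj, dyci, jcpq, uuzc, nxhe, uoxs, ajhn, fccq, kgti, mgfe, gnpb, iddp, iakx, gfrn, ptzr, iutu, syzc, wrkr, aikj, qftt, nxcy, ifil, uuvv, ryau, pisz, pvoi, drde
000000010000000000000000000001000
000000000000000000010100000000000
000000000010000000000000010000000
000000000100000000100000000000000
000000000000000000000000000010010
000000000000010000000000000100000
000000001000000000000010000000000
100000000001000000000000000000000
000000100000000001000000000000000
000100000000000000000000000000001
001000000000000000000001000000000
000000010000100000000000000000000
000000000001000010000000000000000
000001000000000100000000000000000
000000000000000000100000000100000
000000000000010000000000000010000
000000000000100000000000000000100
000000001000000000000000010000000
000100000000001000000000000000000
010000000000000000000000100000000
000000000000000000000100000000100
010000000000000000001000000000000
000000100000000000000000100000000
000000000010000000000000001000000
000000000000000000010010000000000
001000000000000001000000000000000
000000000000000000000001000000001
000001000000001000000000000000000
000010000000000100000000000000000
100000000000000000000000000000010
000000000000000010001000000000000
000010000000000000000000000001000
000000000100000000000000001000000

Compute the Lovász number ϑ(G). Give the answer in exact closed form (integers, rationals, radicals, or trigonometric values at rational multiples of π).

N(jcpq) = {vdkj, iddp}, |N(jcpq)| = 2.
Vertex kgti has 2 neighbors: iakx, ifil.
deg(ifil) = 2; N(ifil) = {sexr, kgti}.
Vertex ryau has 2 neighbors: xydm, pvoi.
2-regular, N=33; the odd cycle C_{33}.
The 17 distinct eigenvalues: [2.0, 1.9639, 1.8567, 1.6825, 1.4475, 1.1601, 0.8308, 0.4715, 0.0952, -0.2846, -0.6541, -1.0, -1.3097, -1.5721, -1.7777, -1.919, -1.9909].
ϑ = −N·λ_min/(λ_max−λ_min) = −33·(-2*cos(pi/33))/(2−(-2*cos(pi/33))) = 33*cos(pi/33)/(cos(pi/33) + 1).
ϑ(G) ≈ 16.46256.
Lovász sandwich 16 ≤ 33*cos(pi/33)/(cos(pi/33) + 1) ≤ 17: both strict.

33*cos(pi/33)/(cos(pi/33) + 1)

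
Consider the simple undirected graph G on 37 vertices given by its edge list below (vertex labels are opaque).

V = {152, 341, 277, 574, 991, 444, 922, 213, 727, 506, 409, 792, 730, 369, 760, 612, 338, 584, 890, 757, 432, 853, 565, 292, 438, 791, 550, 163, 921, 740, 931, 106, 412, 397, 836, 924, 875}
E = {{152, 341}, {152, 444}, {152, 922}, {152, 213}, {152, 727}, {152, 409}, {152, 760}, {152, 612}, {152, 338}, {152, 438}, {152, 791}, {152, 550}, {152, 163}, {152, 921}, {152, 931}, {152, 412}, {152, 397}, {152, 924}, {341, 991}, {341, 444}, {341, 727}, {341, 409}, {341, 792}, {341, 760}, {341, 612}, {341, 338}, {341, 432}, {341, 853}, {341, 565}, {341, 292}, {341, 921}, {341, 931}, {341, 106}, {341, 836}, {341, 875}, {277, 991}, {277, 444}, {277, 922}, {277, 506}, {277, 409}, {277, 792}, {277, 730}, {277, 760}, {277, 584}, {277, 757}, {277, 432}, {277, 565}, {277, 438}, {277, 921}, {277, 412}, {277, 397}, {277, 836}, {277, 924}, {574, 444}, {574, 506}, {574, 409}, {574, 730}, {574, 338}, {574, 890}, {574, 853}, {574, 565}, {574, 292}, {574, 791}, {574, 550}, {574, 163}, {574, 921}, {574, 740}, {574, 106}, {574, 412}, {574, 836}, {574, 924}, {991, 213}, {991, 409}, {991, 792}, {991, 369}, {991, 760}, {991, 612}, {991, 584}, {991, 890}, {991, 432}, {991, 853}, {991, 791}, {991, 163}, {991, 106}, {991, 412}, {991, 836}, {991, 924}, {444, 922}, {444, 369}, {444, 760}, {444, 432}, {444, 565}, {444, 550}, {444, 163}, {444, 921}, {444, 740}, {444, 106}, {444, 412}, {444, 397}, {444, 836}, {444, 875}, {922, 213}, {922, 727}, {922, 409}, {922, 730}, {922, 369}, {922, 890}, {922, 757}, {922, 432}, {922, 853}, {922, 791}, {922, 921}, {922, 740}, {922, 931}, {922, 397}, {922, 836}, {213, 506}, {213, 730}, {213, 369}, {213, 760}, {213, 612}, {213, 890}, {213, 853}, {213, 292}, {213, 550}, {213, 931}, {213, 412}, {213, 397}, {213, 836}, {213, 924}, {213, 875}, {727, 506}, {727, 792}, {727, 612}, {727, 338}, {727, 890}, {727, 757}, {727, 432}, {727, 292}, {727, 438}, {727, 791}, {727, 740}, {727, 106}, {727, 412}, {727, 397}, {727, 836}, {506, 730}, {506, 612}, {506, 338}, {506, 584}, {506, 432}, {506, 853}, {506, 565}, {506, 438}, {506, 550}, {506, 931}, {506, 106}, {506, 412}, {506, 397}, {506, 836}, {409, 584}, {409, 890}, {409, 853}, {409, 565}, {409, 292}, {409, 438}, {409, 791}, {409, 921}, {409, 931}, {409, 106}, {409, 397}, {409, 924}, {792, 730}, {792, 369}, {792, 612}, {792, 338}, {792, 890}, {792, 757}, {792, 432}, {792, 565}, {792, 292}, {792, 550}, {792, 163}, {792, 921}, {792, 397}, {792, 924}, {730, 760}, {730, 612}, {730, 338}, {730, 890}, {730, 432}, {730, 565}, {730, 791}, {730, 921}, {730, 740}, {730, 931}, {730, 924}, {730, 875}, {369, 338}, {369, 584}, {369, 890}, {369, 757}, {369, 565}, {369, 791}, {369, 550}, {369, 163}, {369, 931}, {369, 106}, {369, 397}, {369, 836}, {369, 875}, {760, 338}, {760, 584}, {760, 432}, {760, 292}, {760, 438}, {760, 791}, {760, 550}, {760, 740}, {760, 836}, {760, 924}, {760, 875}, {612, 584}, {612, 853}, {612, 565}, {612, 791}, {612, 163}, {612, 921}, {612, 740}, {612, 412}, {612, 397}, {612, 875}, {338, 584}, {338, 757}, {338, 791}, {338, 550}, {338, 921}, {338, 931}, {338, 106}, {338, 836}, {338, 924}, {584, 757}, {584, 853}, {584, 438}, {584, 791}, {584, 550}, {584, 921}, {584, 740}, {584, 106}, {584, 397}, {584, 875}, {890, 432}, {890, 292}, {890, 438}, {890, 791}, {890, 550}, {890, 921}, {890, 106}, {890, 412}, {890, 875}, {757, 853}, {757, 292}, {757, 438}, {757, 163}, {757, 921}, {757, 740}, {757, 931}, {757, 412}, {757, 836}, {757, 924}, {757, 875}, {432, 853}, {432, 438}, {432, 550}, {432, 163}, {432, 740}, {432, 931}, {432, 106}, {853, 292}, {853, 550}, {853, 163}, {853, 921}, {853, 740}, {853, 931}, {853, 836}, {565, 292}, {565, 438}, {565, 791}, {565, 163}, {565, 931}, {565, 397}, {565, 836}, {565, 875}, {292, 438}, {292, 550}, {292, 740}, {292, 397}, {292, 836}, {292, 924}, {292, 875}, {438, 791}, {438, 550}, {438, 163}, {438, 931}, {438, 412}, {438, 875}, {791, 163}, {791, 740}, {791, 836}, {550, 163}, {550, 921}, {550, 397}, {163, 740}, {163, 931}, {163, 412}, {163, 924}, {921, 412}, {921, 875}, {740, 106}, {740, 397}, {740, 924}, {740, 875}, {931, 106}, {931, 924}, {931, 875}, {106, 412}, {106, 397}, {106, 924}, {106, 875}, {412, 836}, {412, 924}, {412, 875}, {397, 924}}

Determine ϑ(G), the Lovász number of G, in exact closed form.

Vertex 106 has 18 neighbors: 341, 574, 991, 444, 727, 506, 409, 369, 338, 584, 890, 432, 740, 931, 412, 397, 924, 875.
N(432) = {341, 277, 991, 444, 922, 727, 506, 792, 730, 760, 890, 853, 438, 550, 163, 740, 931, 106}, |N(432)| = 18.
deg(875) = 18; N(875) = {341, 444, 213, 730, 369, 760, 612, 584, 890, 757, 565, 292, 438, 921, 740, 931, 106, 412}.
Vertex 922 has 18 neighbors: 152, 277, 444, 213, 727, 409, 730, 369, 890, 757, 432, 853, 791, 921, 740, 931, 397, 836.
G on 37 vertices is 18-regular; strongly regular (37,18,8,9).
Distinct eigenvalues (to 3 d.p.): [18.0, 2.541, -3.541].
ϑ = −N·λ_min/(λ_max−λ_min) = −37·(-sqrt(37)/2 - 1/2)/(18−(-sqrt(37)/2 - 1/2)) = sqrt(37).
ϑ(G) ≈ 6.08276253.

sqrt(37)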